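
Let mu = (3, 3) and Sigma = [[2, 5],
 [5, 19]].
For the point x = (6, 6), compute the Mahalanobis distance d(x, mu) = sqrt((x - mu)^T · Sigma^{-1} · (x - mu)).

Step 1 — centre the observation: (x - mu) = (3, 3).

Step 2 — invert Sigma. det(Sigma) = 2·19 - (5)² = 13.
  Sigma^{-1} = (1/det) · [[d, -b], [-b, a]] = [[1.4615, -0.3846],
 [-0.3846, 0.1538]].

Step 3 — form the quadratic (x - mu)^T · Sigma^{-1} · (x - mu):
  Sigma^{-1} · (x - mu) = (3.2308, -0.6923).
  (x - mu)^T · [Sigma^{-1} · (x - mu)] = (3)·(3.2308) + (3)·(-0.6923) = 7.6154.

Step 4 — take square root: d = √(7.6154) ≈ 2.7596.

d(x, mu) = √(7.6154) ≈ 2.7596


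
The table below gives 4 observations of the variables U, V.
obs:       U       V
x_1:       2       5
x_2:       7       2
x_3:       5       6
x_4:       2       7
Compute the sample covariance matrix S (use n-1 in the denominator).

Step 1 — column means:
  mean(U) = (2 + 7 + 5 + 2) / 4 = 16/4 = 4
  mean(V) = (5 + 2 + 6 + 7) / 4 = 20/4 = 5

Step 2 — sample covariance S[i,j] = (1/(n-1)) · Σ_k (x_{k,i} - mean_i) · (x_{k,j} - mean_j), with n-1 = 3.
  S[U,U] = ((-2)·(-2) + (3)·(3) + (1)·(1) + (-2)·(-2)) / 3 = 18/3 = 6
  S[U,V] = ((-2)·(0) + (3)·(-3) + (1)·(1) + (-2)·(2)) / 3 = -12/3 = -4
  S[V,V] = ((0)·(0) + (-3)·(-3) + (1)·(1) + (2)·(2)) / 3 = 14/3 = 4.6667

S is symmetric (S[j,i] = S[i,j]). Assembling:

S = [[6, -4],
 [-4, 4.6667]]


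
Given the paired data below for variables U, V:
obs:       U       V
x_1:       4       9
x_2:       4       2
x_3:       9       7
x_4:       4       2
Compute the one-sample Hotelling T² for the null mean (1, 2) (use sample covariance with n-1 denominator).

Step 1 — sample mean vector:
  mean(U) = (4 + 4 + 9 + 4) / 4 = 21/4 = 5.25
  mean(V) = (9 + 2 + 7 + 2) / 4 = 20/4 = 5
  x̄ = (5.25, 5),  deviation x̄ - mu_0 = (5.25, 5) - (1, 2) = (4.25, 3).

Step 2 — sample covariance matrix, S[i,j] = (1/(n-1)) · Σ_k (x_{k,i} - mean_i) · (x_{k,j} - mean_j), divisor n-1 = 3:
  S[U,U] = ((-1.25)·(-1.25) + (-1.25)·(-1.25) + (3.75)·(3.75) + (-1.25)·(-1.25)) / 3 = 18.75/3 = 6.25
  S[U,V] = ((-1.25)·(4) + (-1.25)·(-3) + (3.75)·(2) + (-1.25)·(-3)) / 3 = 10/3 = 3.3333
  S[V,V] = ((4)·(4) + (-3)·(-3) + (2)·(2) + (-3)·(-3)) / 3 = 38/3 = 12.6667
  S = [[6.25, 3.3333],
 [3.3333, 12.6667]].

Step 3 — invert S. det(S) = 6.25·12.6667 - (3.3333)² = 68.0556.
  S^{-1} = (1/det) · [[d, -b], [-b, a]] = [[0.1861, -0.049],
 [-0.049, 0.0918]].

Step 4 — quadratic form (x̄ - mu_0)^T · S^{-1} · (x̄ - mu_0):
  S^{-1} · (x̄ - mu_0) = (0.6441, 0.0673),
  (x̄ - mu_0)^T · [...] = (4.25)·(0.6441) + (3)·(0.0673) = 2.9394.

Step 5 — scale by n: T² = 4 · 2.9394 = 11.7576.

T² ≈ 11.7576


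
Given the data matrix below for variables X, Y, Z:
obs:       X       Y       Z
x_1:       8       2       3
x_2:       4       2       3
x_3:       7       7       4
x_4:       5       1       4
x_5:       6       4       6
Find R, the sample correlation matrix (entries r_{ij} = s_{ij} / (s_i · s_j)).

Step 1 — column means:
  mean(X) = (8 + 4 + 7 + 5 + 6) / 5 = 30/5 = 6
  mean(Y) = (2 + 2 + 7 + 1 + 4) / 5 = 16/5 = 3.2
  mean(Z) = (3 + 3 + 4 + 4 + 6) / 5 = 20/5 = 4

Step 2 — sample variances and covariances s[i,j] = (1/(n-1)) · Σ_k (x_{k,i} - mean_i) · (x_{k,j} - mean_j), with n-1 = 4:
  s[X,X] = ((2)·(2) + (-2)·(-2) + (1)·(1) + (-1)·(-1) + (0)·(0)) / 4 = 10/4 = 2.5
  s[X,Y] = ((2)·(-1.2) + (-2)·(-1.2) + (1)·(3.8) + (-1)·(-2.2) + (0)·(0.8)) / 4 = 6/4 = 1.5
  s[X,Z] = ((2)·(-1) + (-2)·(-1) + (1)·(0) + (-1)·(0) + (0)·(2)) / 4 = 0/4 = 0
  s[Y,Y] = ((-1.2)·(-1.2) + (-1.2)·(-1.2) + (3.8)·(3.8) + (-2.2)·(-2.2) + (0.8)·(0.8)) / 4 = 22.8/4 = 5.7
  s[Y,Z] = ((-1.2)·(-1) + (-1.2)·(-1) + (3.8)·(0) + (-2.2)·(0) + (0.8)·(2)) / 4 = 4/4 = 1
  s[Z,Z] = ((-1)·(-1) + (-1)·(-1) + (0)·(0) + (0)·(0) + (2)·(2)) / 4 = 6/4 = 1.5
  Sample standard deviations s_i = √(s[i,i]):
  s(X) = √(2.5) = 1.5811
  s(Y) = √(5.7) = 2.3875
  s(Z) = √(1.5) = 1.2247

Step 3 — r_{ij} = s_{ij} / (s_i · s_j):
  r[X,X] = 1 (diagonal).
  r[X,Y] = 1.5 / (1.5811 · 2.3875) = 1.5 / 3.7749 = 0.3974
  r[X,Z] = 0 / (1.5811 · 1.2247) = 0 / 1.9365 = 0
  r[Y,Y] = 1 (diagonal).
  r[Y,Z] = 1 / (2.3875 · 1.2247) = 1 / 2.924 = 0.342
  r[Z,Z] = 1 (diagonal).

R is symmetric with unit diagonal. Assembling:

R = [[1, 0.3974, 0],
 [0.3974, 1, 0.342],
 [0, 0.342, 1]]


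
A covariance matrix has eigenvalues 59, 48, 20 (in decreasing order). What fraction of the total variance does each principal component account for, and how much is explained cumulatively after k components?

Step 1 — total variance = trace(Sigma) = Σ λ_i = 59 + 48 + 20 = 127.

Step 2 — fraction explained by component i = λ_i / Σ λ:
  PC1: 59/127 = 0.4646
  PC2: 48/127 = 0.378
  PC3: 20/127 = 0.1575

Step 3 — cumulative fraction after k components = (λ_1 + ... + λ_k) / Σ λ:
  k = 1: 59/127 = 0.4646
  k = 2: (59 + 48)/127 = 107/127 = 0.8425
  k = 3: (59 + 48 + 20)/127 = 127/127 = 1

Summary (fraction, with percent):

explained: PC1 0.4646 (46.46%), PC2 0.378 (37.8%), PC3 0.1575 (15.75%);  cumulative: 0.4646, 0.8425, 1


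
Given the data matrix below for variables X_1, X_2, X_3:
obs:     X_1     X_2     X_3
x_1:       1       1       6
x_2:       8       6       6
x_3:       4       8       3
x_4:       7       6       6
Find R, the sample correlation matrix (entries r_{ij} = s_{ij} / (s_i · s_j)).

Step 1 — column means:
  mean(X_1) = (1 + 8 + 4 + 7) / 4 = 20/4 = 5
  mean(X_2) = (1 + 6 + 8 + 6) / 4 = 21/4 = 5.25
  mean(X_3) = (6 + 6 + 3 + 6) / 4 = 21/4 = 5.25

Step 2 — sample variances and covariances s[i,j] = (1/(n-1)) · Σ_k (x_{k,i} - mean_i) · (x_{k,j} - mean_j), with n-1 = 3:
  s[X_1,X_1] = ((-4)·(-4) + (3)·(3) + (-1)·(-1) + (2)·(2)) / 3 = 30/3 = 10
  s[X_1,X_2] = ((-4)·(-4.25) + (3)·(0.75) + (-1)·(2.75) + (2)·(0.75)) / 3 = 18/3 = 6
  s[X_1,X_3] = ((-4)·(0.75) + (3)·(0.75) + (-1)·(-2.25) + (2)·(0.75)) / 3 = 3/3 = 1
  s[X_2,X_2] = ((-4.25)·(-4.25) + (0.75)·(0.75) + (2.75)·(2.75) + (0.75)·(0.75)) / 3 = 26.75/3 = 8.9167
  s[X_2,X_3] = ((-4.25)·(0.75) + (0.75)·(0.75) + (2.75)·(-2.25) + (0.75)·(0.75)) / 3 = -8.25/3 = -2.75
  s[X_3,X_3] = ((0.75)·(0.75) + (0.75)·(0.75) + (-2.25)·(-2.25) + (0.75)·(0.75)) / 3 = 6.75/3 = 2.25
  Sample standard deviations s_i = √(s[i,i]):
  s(X_1) = √(10) = 3.1623
  s(X_2) = √(8.9167) = 2.9861
  s(X_3) = √(2.25) = 1.5

Step 3 — r_{ij} = s_{ij} / (s_i · s_j):
  r[X_1,X_1] = 1 (diagonal).
  r[X_1,X_2] = 6 / (3.1623 · 2.9861) = 6 / 9.4428 = 0.6354
  r[X_1,X_3] = 1 / (3.1623 · 1.5) = 1 / 4.7434 = 0.2108
  r[X_2,X_2] = 1 (diagonal).
  r[X_2,X_3] = -2.75 / (2.9861 · 1.5) = -2.75 / 4.4791 = -0.614
  r[X_3,X_3] = 1 (diagonal).

R is symmetric with unit diagonal. Assembling:

R = [[1, 0.6354, 0.2108],
 [0.6354, 1, -0.614],
 [0.2108, -0.614, 1]]


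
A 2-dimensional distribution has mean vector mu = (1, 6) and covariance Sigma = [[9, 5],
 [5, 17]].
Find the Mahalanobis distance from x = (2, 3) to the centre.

Step 1 — centre the observation: (x - mu) = (1, -3).

Step 2 — invert Sigma. det(Sigma) = 9·17 - (5)² = 128.
  Sigma^{-1} = (1/det) · [[d, -b], [-b, a]] = [[0.1328, -0.0391],
 [-0.0391, 0.0703]].

Step 3 — form the quadratic (x - mu)^T · Sigma^{-1} · (x - mu):
  Sigma^{-1} · (x - mu) = (0.25, -0.25).
  (x - mu)^T · [Sigma^{-1} · (x - mu)] = (1)·(0.25) + (-3)·(-0.25) = 1.

Step 4 — take square root: d = √(1) ≈ 1.

d(x, mu) = √(1) ≈ 1


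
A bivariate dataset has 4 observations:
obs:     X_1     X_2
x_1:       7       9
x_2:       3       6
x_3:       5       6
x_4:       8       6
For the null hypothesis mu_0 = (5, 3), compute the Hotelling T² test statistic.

Step 1 — sample mean vector:
  mean(X_1) = (7 + 3 + 5 + 8) / 4 = 23/4 = 5.75
  mean(X_2) = (9 + 6 + 6 + 6) / 4 = 27/4 = 6.75
  x̄ = (5.75, 6.75),  deviation x̄ - mu_0 = (5.75, 6.75) - (5, 3) = (0.75, 3.75).

Step 2 — sample covariance matrix, S[i,j] = (1/(n-1)) · Σ_k (x_{k,i} - mean_i) · (x_{k,j} - mean_j), divisor n-1 = 3:
  S[X_1,X_1] = ((1.25)·(1.25) + (-2.75)·(-2.75) + (-0.75)·(-0.75) + (2.25)·(2.25)) / 3 = 14.75/3 = 4.9167
  S[X_1,X_2] = ((1.25)·(2.25) + (-2.75)·(-0.75) + (-0.75)·(-0.75) + (2.25)·(-0.75)) / 3 = 3.75/3 = 1.25
  S[X_2,X_2] = ((2.25)·(2.25) + (-0.75)·(-0.75) + (-0.75)·(-0.75) + (-0.75)·(-0.75)) / 3 = 6.75/3 = 2.25
  S = [[4.9167, 1.25],
 [1.25, 2.25]].

Step 3 — invert S. det(S) = 4.9167·2.25 - (1.25)² = 9.5.
  S^{-1} = (1/det) · [[d, -b], [-b, a]] = [[0.2368, -0.1316],
 [-0.1316, 0.5175]].

Step 4 — quadratic form (x̄ - mu_0)^T · S^{-1} · (x̄ - mu_0):
  S^{-1} · (x̄ - mu_0) = (-0.3158, 1.8421),
  (x̄ - mu_0)^T · [...] = (0.75)·(-0.3158) + (3.75)·(1.8421) = 6.6711.

Step 5 — scale by n: T² = 4 · 6.6711 = 26.6842.

T² ≈ 26.6842


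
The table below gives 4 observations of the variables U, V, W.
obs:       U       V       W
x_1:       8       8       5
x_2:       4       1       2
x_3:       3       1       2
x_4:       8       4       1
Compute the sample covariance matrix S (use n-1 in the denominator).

Step 1 — column means:
  mean(U) = (8 + 4 + 3 + 8) / 4 = 23/4 = 5.75
  mean(V) = (8 + 1 + 1 + 4) / 4 = 14/4 = 3.5
  mean(W) = (5 + 2 + 2 + 1) / 4 = 10/4 = 2.5

Step 2 — sample covariance S[i,j] = (1/(n-1)) · Σ_k (x_{k,i} - mean_i) · (x_{k,j} - mean_j), with n-1 = 3.
  S[U,U] = ((2.25)·(2.25) + (-1.75)·(-1.75) + (-2.75)·(-2.75) + (2.25)·(2.25)) / 3 = 20.75/3 = 6.9167
  S[U,V] = ((2.25)·(4.5) + (-1.75)·(-2.5) + (-2.75)·(-2.5) + (2.25)·(0.5)) / 3 = 22.5/3 = 7.5
  S[U,W] = ((2.25)·(2.5) + (-1.75)·(-0.5) + (-2.75)·(-0.5) + (2.25)·(-1.5)) / 3 = 4.5/3 = 1.5
  S[V,V] = ((4.5)·(4.5) + (-2.5)·(-2.5) + (-2.5)·(-2.5) + (0.5)·(0.5)) / 3 = 33/3 = 11
  S[V,W] = ((4.5)·(2.5) + (-2.5)·(-0.5) + (-2.5)·(-0.5) + (0.5)·(-1.5)) / 3 = 13/3 = 4.3333
  S[W,W] = ((2.5)·(2.5) + (-0.5)·(-0.5) + (-0.5)·(-0.5) + (-1.5)·(-1.5)) / 3 = 9/3 = 3

S is symmetric (S[j,i] = S[i,j]). Assembling:

S = [[6.9167, 7.5, 1.5],
 [7.5, 11, 4.3333],
 [1.5, 4.3333, 3]]


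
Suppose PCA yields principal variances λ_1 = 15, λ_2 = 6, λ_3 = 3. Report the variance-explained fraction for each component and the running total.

Step 1 — total variance = trace(Sigma) = Σ λ_i = 15 + 6 + 3 = 24.

Step 2 — fraction explained by component i = λ_i / Σ λ:
  PC1: 15/24 = 0.625
  PC2: 6/24 = 0.25
  PC3: 3/24 = 0.125

Step 3 — cumulative fraction after k components = (λ_1 + ... + λ_k) / Σ λ:
  k = 1: 15/24 = 0.625
  k = 2: (15 + 6)/24 = 21/24 = 0.875
  k = 3: (15 + 6 + 3)/24 = 24/24 = 1

Summary (fraction, with percent):

explained: PC1 0.625 (62.5%), PC2 0.25 (25%), PC3 0.125 (12.5%);  cumulative: 0.625, 0.875, 1


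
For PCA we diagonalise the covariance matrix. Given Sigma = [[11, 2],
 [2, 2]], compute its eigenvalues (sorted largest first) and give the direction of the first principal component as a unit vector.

Step 1 — characteristic polynomial of 2×2 Sigma:
  det(Sigma - λI) = λ² - trace · λ + det = 0.
  trace = 11 + 2 = 13, det = 11·2 - (2)² = 18.
Step 2 — discriminant:
  Δ = trace² - 4·det = 169 - 72 = 97.
Step 3 — eigenvalues:
  λ = (trace ± √Δ)/2 = (13 ± 9.8489)/2,
  λ_1 = 11.4244,  λ_2 = 1.5756.

Step 4 — unit eigenvector for λ_1: solve (Sigma - λ_1 I)v = 0. First row:
  (11 - 11.4244)·v_x + (2)·v_y = 0, i.e. (-0.4244)·v_x + (2)·v_y = 0,
  so v ∝ (b, λ_1 - a) = (2, 0.4244) = u.
  ||u|| = √((2)² + (0.4244)²) = √(4.1801) ≈ 2.0445,
  v_1 = u/||u|| ≈ (0.9782, 0.2076) (||v_1|| = 1).

λ_1 = 11.4244,  λ_2 = 1.5756;  v_1 ≈ (0.9782, 0.2076)


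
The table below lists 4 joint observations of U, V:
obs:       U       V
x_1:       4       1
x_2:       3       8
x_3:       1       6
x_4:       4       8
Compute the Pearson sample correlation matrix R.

Step 1 — column means:
  mean(U) = (4 + 3 + 1 + 4) / 4 = 12/4 = 3
  mean(V) = (1 + 8 + 6 + 8) / 4 = 23/4 = 5.75

Step 2 — sample variances and covariances s[i,j] = (1/(n-1)) · Σ_k (x_{k,i} - mean_i) · (x_{k,j} - mean_j), with n-1 = 3:
  s[U,U] = ((1)·(1) + (0)·(0) + (-2)·(-2) + (1)·(1)) / 3 = 6/3 = 2
  s[U,V] = ((1)·(-4.75) + (0)·(2.25) + (-2)·(0.25) + (1)·(2.25)) / 3 = -3/3 = -1
  s[V,V] = ((-4.75)·(-4.75) + (2.25)·(2.25) + (0.25)·(0.25) + (2.25)·(2.25)) / 3 = 32.75/3 = 10.9167
  Sample standard deviations s_i = √(s[i,i]):
  s(U) = √(2) = 1.4142
  s(V) = √(10.9167) = 3.304

Step 3 — r_{ij} = s_{ij} / (s_i · s_j):
  r[U,U] = 1 (diagonal).
  r[U,V] = -1 / (1.4142 · 3.304) = -1 / 4.6726 = -0.214
  r[V,V] = 1 (diagonal).

R is symmetric with unit diagonal. Assembling:

R = [[1, -0.214],
 [-0.214, 1]]


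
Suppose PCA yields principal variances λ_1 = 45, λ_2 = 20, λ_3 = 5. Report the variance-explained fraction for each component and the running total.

Step 1 — total variance = trace(Sigma) = Σ λ_i = 45 + 20 + 5 = 70.

Step 2 — fraction explained by component i = λ_i / Σ λ:
  PC1: 45/70 = 0.6429
  PC2: 20/70 = 0.2857
  PC3: 5/70 = 0.0714

Step 3 — cumulative fraction after k components = (λ_1 + ... + λ_k) / Σ λ:
  k = 1: 45/70 = 0.6429
  k = 2: (45 + 20)/70 = 65/70 = 0.9286
  k = 3: (45 + 20 + 5)/70 = 70/70 = 1

Summary (fraction, with percent):

explained: PC1 0.6429 (64.29%), PC2 0.2857 (28.57%), PC3 0.0714 (7.14%);  cumulative: 0.6429, 0.9286, 1


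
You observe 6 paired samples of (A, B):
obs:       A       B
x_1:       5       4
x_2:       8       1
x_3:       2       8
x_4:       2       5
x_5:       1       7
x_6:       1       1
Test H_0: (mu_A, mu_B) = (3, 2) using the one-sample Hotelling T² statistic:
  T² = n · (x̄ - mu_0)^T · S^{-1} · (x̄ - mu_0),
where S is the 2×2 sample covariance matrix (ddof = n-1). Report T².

Step 1 — sample mean vector:
  mean(A) = (5 + 8 + 2 + 2 + 1 + 1) / 6 = 19/6 = 3.1667
  mean(B) = (4 + 1 + 8 + 5 + 7 + 1) / 6 = 26/6 = 4.3333
  x̄ = (3.1667, 4.3333),  deviation x̄ - mu_0 = (3.1667, 4.3333) - (3, 2) = (0.1667, 2.3333).

Step 2 — sample covariance matrix, S[i,j] = (1/(n-1)) · Σ_k (x_{k,i} - mean_i) · (x_{k,j} - mean_j), divisor n-1 = 5:
  S[A,A] = ((1.8333)·(1.8333) + (4.8333)·(4.8333) + (-1.1667)·(-1.1667) + (-1.1667)·(-1.1667) + (-2.1667)·(-2.1667) + (-2.1667)·(-2.1667)) / 5 = 38.8333/5 = 7.7667
  S[A,B] = ((1.8333)·(-0.3333) + (4.8333)·(-3.3333) + (-1.1667)·(3.6667) + (-1.1667)·(0.6667) + (-2.1667)·(2.6667) + (-2.1667)·(-3.3333)) / 5 = -20.3333/5 = -4.0667
  S[B,B] = ((-0.3333)·(-0.3333) + (-3.3333)·(-3.3333) + (3.6667)·(3.6667) + (0.6667)·(0.6667) + (2.6667)·(2.6667) + (-3.3333)·(-3.3333)) / 5 = 43.3333/5 = 8.6667
  S = [[7.7667, -4.0667],
 [-4.0667, 8.6667]].

Step 3 — invert S. det(S) = 7.7667·8.6667 - (-4.0667)² = 50.7733.
  S^{-1} = (1/det) · [[d, -b], [-b, a]] = [[0.1707, 0.0801],
 [0.0801, 0.153]].

Step 4 — quadratic form (x̄ - mu_0)^T · S^{-1} · (x̄ - mu_0):
  S^{-1} · (x̄ - mu_0) = (0.2153, 0.3703),
  (x̄ - mu_0)^T · [...] = (0.1667)·(0.2153) + (2.3333)·(0.3703) = 0.8999.

Step 5 — scale by n: T² = 6 · 0.8999 = 5.3992.

T² ≈ 5.3992


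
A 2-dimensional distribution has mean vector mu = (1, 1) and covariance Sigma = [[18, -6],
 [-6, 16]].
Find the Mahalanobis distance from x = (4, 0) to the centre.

Step 1 — centre the observation: (x - mu) = (3, -1).

Step 2 — invert Sigma. det(Sigma) = 18·16 - (-6)² = 252.
  Sigma^{-1} = (1/det) · [[d, -b], [-b, a]] = [[0.0635, 0.0238],
 [0.0238, 0.0714]].

Step 3 — form the quadratic (x - mu)^T · Sigma^{-1} · (x - mu):
  Sigma^{-1} · (x - mu) = (0.1667, 0).
  (x - mu)^T · [Sigma^{-1} · (x - mu)] = (3)·(0.1667) + (-1)·(0) = 0.5.

Step 4 — take square root: d = √(0.5) ≈ 0.7071.

d(x, mu) = √(0.5) ≈ 0.7071


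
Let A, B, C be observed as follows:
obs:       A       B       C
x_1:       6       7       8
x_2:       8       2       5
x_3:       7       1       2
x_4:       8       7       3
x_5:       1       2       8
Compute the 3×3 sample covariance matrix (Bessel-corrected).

Step 1 — column means:
  mean(A) = (6 + 8 + 7 + 8 + 1) / 5 = 30/5 = 6
  mean(B) = (7 + 2 + 1 + 7 + 2) / 5 = 19/5 = 3.8
  mean(C) = (8 + 5 + 2 + 3 + 8) / 5 = 26/5 = 5.2

Step 2 — sample covariance S[i,j] = (1/(n-1)) · Σ_k (x_{k,i} - mean_i) · (x_{k,j} - mean_j), with n-1 = 4.
  S[A,A] = ((0)·(0) + (2)·(2) + (1)·(1) + (2)·(2) + (-5)·(-5)) / 4 = 34/4 = 8.5
  S[A,B] = ((0)·(3.2) + (2)·(-1.8) + (1)·(-2.8) + (2)·(3.2) + (-5)·(-1.8)) / 4 = 9/4 = 2.25
  S[A,C] = ((0)·(2.8) + (2)·(-0.2) + (1)·(-3.2) + (2)·(-2.2) + (-5)·(2.8)) / 4 = -22/4 = -5.5
  S[B,B] = ((3.2)·(3.2) + (-1.8)·(-1.8) + (-2.8)·(-2.8) + (3.2)·(3.2) + (-1.8)·(-1.8)) / 4 = 34.8/4 = 8.7
  S[B,C] = ((3.2)·(2.8) + (-1.8)·(-0.2) + (-2.8)·(-3.2) + (3.2)·(-2.2) + (-1.8)·(2.8)) / 4 = 6.2/4 = 1.55
  S[C,C] = ((2.8)·(2.8) + (-0.2)·(-0.2) + (-3.2)·(-3.2) + (-2.2)·(-2.2) + (2.8)·(2.8)) / 4 = 30.8/4 = 7.7

S is symmetric (S[j,i] = S[i,j]). Assembling:

S = [[8.5, 2.25, -5.5],
 [2.25, 8.7, 1.55],
 [-5.5, 1.55, 7.7]]


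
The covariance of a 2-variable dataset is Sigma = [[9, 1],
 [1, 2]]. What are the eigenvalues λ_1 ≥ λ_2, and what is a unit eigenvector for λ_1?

Step 1 — characteristic polynomial of 2×2 Sigma:
  det(Sigma - λI) = λ² - trace · λ + det = 0.
  trace = 9 + 2 = 11, det = 9·2 - (1)² = 17.
Step 2 — discriminant:
  Δ = trace² - 4·det = 121 - 68 = 53.
Step 3 — eigenvalues:
  λ = (trace ± √Δ)/2 = (11 ± 7.2801)/2,
  λ_1 = 9.1401,  λ_2 = 1.8599.

Step 4 — unit eigenvector for λ_1: solve (Sigma - λ_1 I)v = 0. First row:
  (9 - 9.1401)·v_x + (1)·v_y = 0, i.e. (-0.1401)·v_x + (1)·v_y = 0,
  so v ∝ (b, λ_1 - a) = (1, 0.1401) = u.
  ||u|| = √((1)² + (0.1401)²) = √(1.0196) ≈ 1.0098,
  v_1 = u/||u|| ≈ (0.9903, 0.1387) (||v_1|| = 1).

λ_1 = 9.1401,  λ_2 = 1.8599;  v_1 ≈ (0.9903, 0.1387)


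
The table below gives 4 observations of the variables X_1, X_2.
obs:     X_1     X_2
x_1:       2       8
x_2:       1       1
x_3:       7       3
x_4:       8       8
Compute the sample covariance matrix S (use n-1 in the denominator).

Step 1 — column means:
  mean(X_1) = (2 + 1 + 7 + 8) / 4 = 18/4 = 4.5
  mean(X_2) = (8 + 1 + 3 + 8) / 4 = 20/4 = 5

Step 2 — sample covariance S[i,j] = (1/(n-1)) · Σ_k (x_{k,i} - mean_i) · (x_{k,j} - mean_j), with n-1 = 3.
  S[X_1,X_1] = ((-2.5)·(-2.5) + (-3.5)·(-3.5) + (2.5)·(2.5) + (3.5)·(3.5)) / 3 = 37/3 = 12.3333
  S[X_1,X_2] = ((-2.5)·(3) + (-3.5)·(-4) + (2.5)·(-2) + (3.5)·(3)) / 3 = 12/3 = 4
  S[X_2,X_2] = ((3)·(3) + (-4)·(-4) + (-2)·(-2) + (3)·(3)) / 3 = 38/3 = 12.6667

S is symmetric (S[j,i] = S[i,j]). Assembling:

S = [[12.3333, 4],
 [4, 12.6667]]


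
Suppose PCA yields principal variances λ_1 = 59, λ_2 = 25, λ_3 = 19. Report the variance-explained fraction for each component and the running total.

Step 1 — total variance = trace(Sigma) = Σ λ_i = 59 + 25 + 19 = 103.

Step 2 — fraction explained by component i = λ_i / Σ λ:
  PC1: 59/103 = 0.5728
  PC2: 25/103 = 0.2427
  PC3: 19/103 = 0.1845

Step 3 — cumulative fraction after k components = (λ_1 + ... + λ_k) / Σ λ:
  k = 1: 59/103 = 0.5728
  k = 2: (59 + 25)/103 = 84/103 = 0.8155
  k = 3: (59 + 25 + 19)/103 = 103/103 = 1

Summary (fraction, with percent):

explained: PC1 0.5728 (57.28%), PC2 0.2427 (24.27%), PC3 0.1845 (18.45%);  cumulative: 0.5728, 0.8155, 1


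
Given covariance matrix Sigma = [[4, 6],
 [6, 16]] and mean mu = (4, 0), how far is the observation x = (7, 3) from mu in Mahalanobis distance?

Step 1 — centre the observation: (x - mu) = (3, 3).

Step 2 — invert Sigma. det(Sigma) = 4·16 - (6)² = 28.
  Sigma^{-1} = (1/det) · [[d, -b], [-b, a]] = [[0.5714, -0.2143],
 [-0.2143, 0.1429]].

Step 3 — form the quadratic (x - mu)^T · Sigma^{-1} · (x - mu):
  Sigma^{-1} · (x - mu) = (1.0714, -0.2143).
  (x - mu)^T · [Sigma^{-1} · (x - mu)] = (3)·(1.0714) + (3)·(-0.2143) = 2.5714.

Step 4 — take square root: d = √(2.5714) ≈ 1.6036.

d(x, mu) = √(2.5714) ≈ 1.6036


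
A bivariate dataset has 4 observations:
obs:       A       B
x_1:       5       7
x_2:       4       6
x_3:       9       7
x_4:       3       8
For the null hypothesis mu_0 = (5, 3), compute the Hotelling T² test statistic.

Step 1 — sample mean vector:
  mean(A) = (5 + 4 + 9 + 3) / 4 = 21/4 = 5.25
  mean(B) = (7 + 6 + 7 + 8) / 4 = 28/4 = 7
  x̄ = (5.25, 7),  deviation x̄ - mu_0 = (5.25, 7) - (5, 3) = (0.25, 4).

Step 2 — sample covariance matrix, S[i,j] = (1/(n-1)) · Σ_k (x_{k,i} - mean_i) · (x_{k,j} - mean_j), divisor n-1 = 3:
  S[A,A] = ((-0.25)·(-0.25) + (-1.25)·(-1.25) + (3.75)·(3.75) + (-2.25)·(-2.25)) / 3 = 20.75/3 = 6.9167
  S[A,B] = ((-0.25)·(0) + (-1.25)·(-1) + (3.75)·(0) + (-2.25)·(1)) / 3 = -1/3 = -0.3333
  S[B,B] = ((0)·(0) + (-1)·(-1) + (0)·(0) + (1)·(1)) / 3 = 2/3 = 0.6667
  S = [[6.9167, -0.3333],
 [-0.3333, 0.6667]].

Step 3 — invert S. det(S) = 6.9167·0.6667 - (-0.3333)² = 4.5.
  S^{-1} = (1/det) · [[d, -b], [-b, a]] = [[0.1481, 0.0741],
 [0.0741, 1.537]].

Step 4 — quadratic form (x̄ - mu_0)^T · S^{-1} · (x̄ - mu_0):
  S^{-1} · (x̄ - mu_0) = (0.3333, 6.1667),
  (x̄ - mu_0)^T · [...] = (0.25)·(0.3333) + (4)·(6.1667) = 24.75.

Step 5 — scale by n: T² = 4 · 24.75 = 99.

T² ≈ 99


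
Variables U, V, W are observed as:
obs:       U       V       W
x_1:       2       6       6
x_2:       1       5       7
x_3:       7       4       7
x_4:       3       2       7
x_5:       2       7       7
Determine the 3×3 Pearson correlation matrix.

Step 1 — column means:
  mean(U) = (2 + 1 + 7 + 3 + 2) / 5 = 15/5 = 3
  mean(V) = (6 + 5 + 4 + 2 + 7) / 5 = 24/5 = 4.8
  mean(W) = (6 + 7 + 7 + 7 + 7) / 5 = 34/5 = 6.8

Step 2 — sample variances and covariances s[i,j] = (1/(n-1)) · Σ_k (x_{k,i} - mean_i) · (x_{k,j} - mean_j), with n-1 = 4:
  s[U,U] = ((-1)·(-1) + (-2)·(-2) + (4)·(4) + (0)·(0) + (-1)·(-1)) / 4 = 22/4 = 5.5
  s[U,V] = ((-1)·(1.2) + (-2)·(0.2) + (4)·(-0.8) + (0)·(-2.8) + (-1)·(2.2)) / 4 = -7/4 = -1.75
  s[U,W] = ((-1)·(-0.8) + (-2)·(0.2) + (4)·(0.2) + (0)·(0.2) + (-1)·(0.2)) / 4 = 1/4 = 0.25
  s[V,V] = ((1.2)·(1.2) + (0.2)·(0.2) + (-0.8)·(-0.8) + (-2.8)·(-2.8) + (2.2)·(2.2)) / 4 = 14.8/4 = 3.7
  s[V,W] = ((1.2)·(-0.8) + (0.2)·(0.2) + (-0.8)·(0.2) + (-2.8)·(0.2) + (2.2)·(0.2)) / 4 = -1.2/4 = -0.3
  s[W,W] = ((-0.8)·(-0.8) + (0.2)·(0.2) + (0.2)·(0.2) + (0.2)·(0.2) + (0.2)·(0.2)) / 4 = 0.8/4 = 0.2
  Sample standard deviations s_i = √(s[i,i]):
  s(U) = √(5.5) = 2.3452
  s(V) = √(3.7) = 1.9235
  s(W) = √(0.2) = 0.4472

Step 3 — r_{ij} = s_{ij} / (s_i · s_j):
  r[U,U] = 1 (diagonal).
  r[U,V] = -1.75 / (2.3452 · 1.9235) = -1.75 / 4.5111 = -0.3879
  r[U,W] = 0.25 / (2.3452 · 0.4472) = 0.25 / 1.0488 = 0.2384
  r[V,V] = 1 (diagonal).
  r[V,W] = -0.3 / (1.9235 · 0.4472) = -0.3 / 0.8602 = -0.3487
  r[W,W] = 1 (diagonal).

R is symmetric with unit diagonal. Assembling:

R = [[1, -0.3879, 0.2384],
 [-0.3879, 1, -0.3487],
 [0.2384, -0.3487, 1]]


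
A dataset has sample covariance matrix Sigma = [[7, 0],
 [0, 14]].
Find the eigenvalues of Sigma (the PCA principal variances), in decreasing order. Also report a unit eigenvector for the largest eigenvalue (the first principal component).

Step 1 — characteristic polynomial of 2×2 Sigma:
  det(Sigma - λI) = λ² - trace · λ + det = 0.
  trace = 7 + 14 = 21, det = 7·14 - (0)² = 98.
Step 2 — discriminant:
  Δ = trace² - 4·det = 441 - 392 = 49.
Step 3 — eigenvalues:
  λ = (trace ± √Δ)/2 = (21 ± 7)/2,
  λ_1 = 14,  λ_2 = 7.

Step 4 — unit eigenvector for λ_1: Sigma is diagonal, so its eigenvectors are the coordinate axes. λ_1 = 14 is the diagonal entry on the second coordinate axis, hence
  v_1 = (0, 1) (||v_1|| = 1).

λ_1 = 14,  λ_2 = 7;  v_1 ≈ (0, 1)


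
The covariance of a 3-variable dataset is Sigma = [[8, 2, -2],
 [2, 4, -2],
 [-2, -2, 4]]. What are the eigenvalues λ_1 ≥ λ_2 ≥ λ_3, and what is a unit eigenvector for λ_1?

Step 1 — characteristic polynomial p(λ) = det(λI - Sigma) = λ³ - tr·λ² + c_1·λ - det, where tr = trace, c_1 = sum of the principal 2×2 minors, det = det(Sigma):
  tr = 8 + 4 + 4 = 16,
  c_1 = (8·4 - (2)²) + (8·4 - (-2)²) + (4·4 - (-2)²) = 28 + 28 + 12 = 68,
  det = 8·(4·4 - (-2)²) - (2)·((2)·4 - (-2)·(-2)) + (-2)·((2)·(-2) - 4·(-2)) = 8·(12) - (2)·(4) + (-2)·(4) = 80.
  So p(λ) = λ³ - 16λ² + 68λ - 80.
Step 2 — look for an integer root (rational root theorem: any rational root is an integer divisor of 80). Testing λ = 2:
  p(2) = 8 - 64 + 136 - 80 = 0  ✓
  Dividing out (λ - 2): p(λ) = (λ - 2)(λ² - 14λ + 40).
Step 3 — remaining eigenvalues from the quadratic λ² - 14λ + 40 = 0:
  Δ = 14² - 4·40 = 196 - 160 = 36,  λ = (14 ± √36)/2 = (14 ± 6)/2 = 10 or 4.
  Sorted: λ_1 = 10,  λ_2 = 4,  λ_3 = 2  (check: sum = 16 = tr ✓).

Step 4 — unit eigenvector for λ_1 = 10: v spans the null space of (Sigma - λ_1 I), whose rows are
  r_1 = (-2, 2, -2),  r_2 = (2, -6, -2),  r_3 = (-2, -2, -6).
  v is orthogonal to every row, so take v ∝ r_1 × r_2 = ((2)·(-2) - (-2)·(-6), (-2)·(2) - (-2)·(-2), (-2)·(-6) - (2)·(2)) = (-16, -8, 8).
  Rescale (divide by 8; multiply by -1 so the first nonzero entry is positive): u = (2, 1, -1).
  ||u|| = √((2)² + (1)² + (-1)²) = √(6) ≈ 2.4495,  v_1 = u/||u|| ≈ (0.8165, 0.4082, -0.4082) (||v_1|| = 1).

λ_1 = 10,  λ_2 = 4,  λ_3 = 2;  v_1 ≈ (0.8165, 0.4082, -0.4082)


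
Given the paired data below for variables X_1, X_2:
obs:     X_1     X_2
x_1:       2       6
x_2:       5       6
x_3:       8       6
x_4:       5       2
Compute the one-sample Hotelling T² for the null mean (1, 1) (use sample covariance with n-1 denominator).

Step 1 — sample mean vector:
  mean(X_1) = (2 + 5 + 8 + 5) / 4 = 20/4 = 5
  mean(X_2) = (6 + 6 + 6 + 2) / 4 = 20/4 = 5
  x̄ = (5, 5),  deviation x̄ - mu_0 = (5, 5) - (1, 1) = (4, 4).

Step 2 — sample covariance matrix, S[i,j] = (1/(n-1)) · Σ_k (x_{k,i} - mean_i) · (x_{k,j} - mean_j), divisor n-1 = 3:
  S[X_1,X_1] = ((-3)·(-3) + (0)·(0) + (3)·(3) + (0)·(0)) / 3 = 18/3 = 6
  S[X_1,X_2] = ((-3)·(1) + (0)·(1) + (3)·(1) + (0)·(-3)) / 3 = 0/3 = 0
  S[X_2,X_2] = ((1)·(1) + (1)·(1) + (1)·(1) + (-3)·(-3)) / 3 = 12/3 = 4
  S = [[6, 0],
 [0, 4]].

Step 3 — invert S. det(S) = 6·4 - (0)² = 24.
  S^{-1} = (1/det) · [[d, -b], [-b, a]] = [[0.1667, 0],
 [0, 0.25]].

Step 4 — quadratic form (x̄ - mu_0)^T · S^{-1} · (x̄ - mu_0):
  S^{-1} · (x̄ - mu_0) = (0.6667, 1),
  (x̄ - mu_0)^T · [...] = (4)·(0.6667) + (4)·(1) = 6.6667.

Step 5 — scale by n: T² = 4 · 6.6667 = 26.6667.

T² ≈ 26.6667


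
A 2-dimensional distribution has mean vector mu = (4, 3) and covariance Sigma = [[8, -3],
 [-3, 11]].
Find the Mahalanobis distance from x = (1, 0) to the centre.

Step 1 — centre the observation: (x - mu) = (-3, -3).

Step 2 — invert Sigma. det(Sigma) = 8·11 - (-3)² = 79.
  Sigma^{-1} = (1/det) · [[d, -b], [-b, a]] = [[0.1392, 0.038],
 [0.038, 0.1013]].

Step 3 — form the quadratic (x - mu)^T · Sigma^{-1} · (x - mu):
  Sigma^{-1} · (x - mu) = (-0.5316, -0.4177).
  (x - mu)^T · [Sigma^{-1} · (x - mu)] = (-3)·(-0.5316) + (-3)·(-0.4177) = 2.8481.

Step 4 — take square root: d = √(2.8481) ≈ 1.6876.

d(x, mu) = √(2.8481) ≈ 1.6876


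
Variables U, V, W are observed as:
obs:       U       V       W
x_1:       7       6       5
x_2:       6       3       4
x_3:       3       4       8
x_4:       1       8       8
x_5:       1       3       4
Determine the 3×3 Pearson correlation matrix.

Step 1 — column means:
  mean(U) = (7 + 6 + 3 + 1 + 1) / 5 = 18/5 = 3.6
  mean(V) = (6 + 3 + 4 + 8 + 3) / 5 = 24/5 = 4.8
  mean(W) = (5 + 4 + 8 + 8 + 4) / 5 = 29/5 = 5.8

Step 2 — sample variances and covariances s[i,j] = (1/(n-1)) · Σ_k (x_{k,i} - mean_i) · (x_{k,j} - mean_j), with n-1 = 4:
  s[U,U] = ((3.4)·(3.4) + (2.4)·(2.4) + (-0.6)·(-0.6) + (-2.6)·(-2.6) + (-2.6)·(-2.6)) / 4 = 31.2/4 = 7.8
  s[U,V] = ((3.4)·(1.2) + (2.4)·(-1.8) + (-0.6)·(-0.8) + (-2.6)·(3.2) + (-2.6)·(-1.8)) / 4 = -3.4/4 = -0.85
  s[U,W] = ((3.4)·(-0.8) + (2.4)·(-1.8) + (-0.6)·(2.2) + (-2.6)·(2.2) + (-2.6)·(-1.8)) / 4 = -9.4/4 = -2.35
  s[V,V] = ((1.2)·(1.2) + (-1.8)·(-1.8) + (-0.8)·(-0.8) + (3.2)·(3.2) + (-1.8)·(-1.8)) / 4 = 18.8/4 = 4.7
  s[V,W] = ((1.2)·(-0.8) + (-1.8)·(-1.8) + (-0.8)·(2.2) + (3.2)·(2.2) + (-1.8)·(-1.8)) / 4 = 10.8/4 = 2.7
  s[W,W] = ((-0.8)·(-0.8) + (-1.8)·(-1.8) + (2.2)·(2.2) + (2.2)·(2.2) + (-1.8)·(-1.8)) / 4 = 16.8/4 = 4.2
  Sample standard deviations s_i = √(s[i,i]):
  s(U) = √(7.8) = 2.7928
  s(V) = √(4.7) = 2.1679
  s(W) = √(4.2) = 2.0494

Step 3 — r_{ij} = s_{ij} / (s_i · s_j):
  r[U,U] = 1 (diagonal).
  r[U,V] = -0.85 / (2.7928 · 2.1679) = -0.85 / 6.0548 = -0.1404
  r[U,W] = -2.35 / (2.7928 · 2.0494) = -2.35 / 5.7236 = -0.4106
  r[V,V] = 1 (diagonal).
  r[V,W] = 2.7 / (2.1679 · 2.0494) = 2.7 / 4.443 = 0.6077
  r[W,W] = 1 (diagonal).

R is symmetric with unit diagonal. Assembling:

R = [[1, -0.1404, -0.4106],
 [-0.1404, 1, 0.6077],
 [-0.4106, 0.6077, 1]]


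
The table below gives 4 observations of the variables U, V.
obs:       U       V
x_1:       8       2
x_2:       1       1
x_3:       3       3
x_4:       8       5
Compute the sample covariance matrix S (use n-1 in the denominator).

Step 1 — column means:
  mean(U) = (8 + 1 + 3 + 8) / 4 = 20/4 = 5
  mean(V) = (2 + 1 + 3 + 5) / 4 = 11/4 = 2.75

Step 2 — sample covariance S[i,j] = (1/(n-1)) · Σ_k (x_{k,i} - mean_i) · (x_{k,j} - mean_j), with n-1 = 3.
  S[U,U] = ((3)·(3) + (-4)·(-4) + (-2)·(-2) + (3)·(3)) / 3 = 38/3 = 12.6667
  S[U,V] = ((3)·(-0.75) + (-4)·(-1.75) + (-2)·(0.25) + (3)·(2.25)) / 3 = 11/3 = 3.6667
  S[V,V] = ((-0.75)·(-0.75) + (-1.75)·(-1.75) + (0.25)·(0.25) + (2.25)·(2.25)) / 3 = 8.75/3 = 2.9167

S is symmetric (S[j,i] = S[i,j]). Assembling:

S = [[12.6667, 3.6667],
 [3.6667, 2.9167]]


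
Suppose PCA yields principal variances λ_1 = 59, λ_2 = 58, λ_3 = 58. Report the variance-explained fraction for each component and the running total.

Step 1 — total variance = trace(Sigma) = Σ λ_i = 59 + 58 + 58 = 175.

Step 2 — fraction explained by component i = λ_i / Σ λ:
  PC1: 59/175 = 0.3371
  PC2: 58/175 = 0.3314
  PC3: 58/175 = 0.3314

Step 3 — cumulative fraction after k components = (λ_1 + ... + λ_k) / Σ λ:
  k = 1: 59/175 = 0.3371
  k = 2: (59 + 58)/175 = 117/175 = 0.6686
  k = 3: (59 + 58 + 58)/175 = 175/175 = 1

Summary (fraction, with percent):

explained: PC1 0.3371 (33.71%), PC2 0.3314 (33.14%), PC3 0.3314 (33.14%);  cumulative: 0.3371, 0.6686, 1


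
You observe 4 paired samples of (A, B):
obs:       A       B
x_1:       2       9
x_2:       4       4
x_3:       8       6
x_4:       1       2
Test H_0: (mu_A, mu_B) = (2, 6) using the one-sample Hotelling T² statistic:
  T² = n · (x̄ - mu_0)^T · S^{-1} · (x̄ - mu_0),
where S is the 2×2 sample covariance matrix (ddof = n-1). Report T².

Step 1 — sample mean vector:
  mean(A) = (2 + 4 + 8 + 1) / 4 = 15/4 = 3.75
  mean(B) = (9 + 4 + 6 + 2) / 4 = 21/4 = 5.25
  x̄ = (3.75, 5.25),  deviation x̄ - mu_0 = (3.75, 5.25) - (2, 6) = (1.75, -0.75).

Step 2 — sample covariance matrix, S[i,j] = (1/(n-1)) · Σ_k (x_{k,i} - mean_i) · (x_{k,j} - mean_j), divisor n-1 = 3:
  S[A,A] = ((-1.75)·(-1.75) + (0.25)·(0.25) + (4.25)·(4.25) + (-2.75)·(-2.75)) / 3 = 28.75/3 = 9.5833
  S[A,B] = ((-1.75)·(3.75) + (0.25)·(-1.25) + (4.25)·(0.75) + (-2.75)·(-3.25)) / 3 = 5.25/3 = 1.75
  S[B,B] = ((3.75)·(3.75) + (-1.25)·(-1.25) + (0.75)·(0.75) + (-3.25)·(-3.25)) / 3 = 26.75/3 = 8.9167
  S = [[9.5833, 1.75],
 [1.75, 8.9167]].

Step 3 — invert S. det(S) = 9.5833·8.9167 - (1.75)² = 82.3889.
  S^{-1} = (1/det) · [[d, -b], [-b, a]] = [[0.1082, -0.0212],
 [-0.0212, 0.1163]].

Step 4 — quadratic form (x̄ - mu_0)^T · S^{-1} · (x̄ - mu_0):
  S^{-1} · (x̄ - mu_0) = (0.2053, -0.1244),
  (x̄ - mu_0)^T · [...] = (1.75)·(0.2053) + (-0.75)·(-0.1244) = 0.4526.

Step 5 — scale by n: T² = 4 · 0.4526 = 1.8105.

T² ≈ 1.8105


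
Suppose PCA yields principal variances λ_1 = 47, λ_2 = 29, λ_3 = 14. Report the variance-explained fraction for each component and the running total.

Step 1 — total variance = trace(Sigma) = Σ λ_i = 47 + 29 + 14 = 90.

Step 2 — fraction explained by component i = λ_i / Σ λ:
  PC1: 47/90 = 0.5222
  PC2: 29/90 = 0.3222
  PC3: 14/90 = 0.1556

Step 3 — cumulative fraction after k components = (λ_1 + ... + λ_k) / Σ λ:
  k = 1: 47/90 = 0.5222
  k = 2: (47 + 29)/90 = 76/90 = 0.8444
  k = 3: (47 + 29 + 14)/90 = 90/90 = 1

Summary (fraction, with percent):

explained: PC1 0.5222 (52.22%), PC2 0.3222 (32.22%), PC3 0.1556 (15.56%);  cumulative: 0.5222, 0.8444, 1


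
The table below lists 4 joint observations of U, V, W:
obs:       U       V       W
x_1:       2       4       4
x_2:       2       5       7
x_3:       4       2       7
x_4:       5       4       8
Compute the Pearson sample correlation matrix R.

Step 1 — column means:
  mean(U) = (2 + 2 + 4 + 5) / 4 = 13/4 = 3.25
  mean(V) = (4 + 5 + 2 + 4) / 4 = 15/4 = 3.75
  mean(W) = (4 + 7 + 7 + 8) / 4 = 26/4 = 6.5

Step 2 — sample variances and covariances s[i,j] = (1/(n-1)) · Σ_k (x_{k,i} - mean_i) · (x_{k,j} - mean_j), with n-1 = 3:
  s[U,U] = ((-1.25)·(-1.25) + (-1.25)·(-1.25) + (0.75)·(0.75) + (1.75)·(1.75)) / 3 = 6.75/3 = 2.25
  s[U,V] = ((-1.25)·(0.25) + (-1.25)·(1.25) + (0.75)·(-1.75) + (1.75)·(0.25)) / 3 = -2.75/3 = -0.9167
  s[U,W] = ((-1.25)·(-2.5) + (-1.25)·(0.5) + (0.75)·(0.5) + (1.75)·(1.5)) / 3 = 5.5/3 = 1.8333
  s[V,V] = ((0.25)·(0.25) + (1.25)·(1.25) + (-1.75)·(-1.75) + (0.25)·(0.25)) / 3 = 4.75/3 = 1.5833
  s[V,W] = ((0.25)·(-2.5) + (1.25)·(0.5) + (-1.75)·(0.5) + (0.25)·(1.5)) / 3 = -0.5/3 = -0.1667
  s[W,W] = ((-2.5)·(-2.5) + (0.5)·(0.5) + (0.5)·(0.5) + (1.5)·(1.5)) / 3 = 9/3 = 3
  Sample standard deviations s_i = √(s[i,i]):
  s(U) = √(2.25) = 1.5
  s(V) = √(1.5833) = 1.2583
  s(W) = √(3) = 1.7321

Step 3 — r_{ij} = s_{ij} / (s_i · s_j):
  r[U,U] = 1 (diagonal).
  r[U,V] = -0.9167 / (1.5 · 1.2583) = -0.9167 / 1.8875 = -0.4857
  r[U,W] = 1.8333 / (1.5 · 1.7321) = 1.8333 / 2.5981 = 0.7057
  r[V,V] = 1 (diagonal).
  r[V,W] = -0.1667 / (1.2583 · 1.7321) = -0.1667 / 2.1794 = -0.0765
  r[W,W] = 1 (diagonal).

R is symmetric with unit diagonal. Assembling:

R = [[1, -0.4857, 0.7057],
 [-0.4857, 1, -0.0765],
 [0.7057, -0.0765, 1]]


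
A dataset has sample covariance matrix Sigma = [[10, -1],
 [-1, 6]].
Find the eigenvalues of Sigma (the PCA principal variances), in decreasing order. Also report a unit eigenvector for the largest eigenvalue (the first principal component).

Step 1 — characteristic polynomial of 2×2 Sigma:
  det(Sigma - λI) = λ² - trace · λ + det = 0.
  trace = 10 + 6 = 16, det = 10·6 - (-1)² = 59.
Step 2 — discriminant:
  Δ = trace² - 4·det = 256 - 236 = 20.
Step 3 — eigenvalues:
  λ = (trace ± √Δ)/2 = (16 ± 4.4721)/2,
  λ_1 = 10.2361,  λ_2 = 5.7639.

Step 4 — unit eigenvector for λ_1: solve (Sigma - λ_1 I)v = 0. First row:
  (10 - 10.2361)·v_x + (-1)·v_y = 0, i.e. (-0.2361)·v_x + (-1)·v_y = 0,
  so v ∝ (b, λ_1 - a) = (-1, 0.2361); multiply by -1 so the first entry is positive: u = (1, -0.2361).
  ||u|| = √((1)² + (-0.2361)²) = √(1.0557) ≈ 1.0275,
  v_1 = u/||u|| ≈ (0.9732, -0.2298) (||v_1|| = 1).

λ_1 = 10.2361,  λ_2 = 5.7639;  v_1 ≈ (0.9732, -0.2298)


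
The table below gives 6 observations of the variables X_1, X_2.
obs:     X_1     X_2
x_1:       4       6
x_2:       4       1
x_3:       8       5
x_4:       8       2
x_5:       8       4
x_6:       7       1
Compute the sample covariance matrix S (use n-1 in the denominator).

Step 1 — column means:
  mean(X_1) = (4 + 4 + 8 + 8 + 8 + 7) / 6 = 39/6 = 6.5
  mean(X_2) = (6 + 1 + 5 + 2 + 4 + 1) / 6 = 19/6 = 3.1667

Step 2 — sample covariance S[i,j] = (1/(n-1)) · Σ_k (x_{k,i} - mean_i) · (x_{k,j} - mean_j), with n-1 = 5.
  S[X_1,X_1] = ((-2.5)·(-2.5) + (-2.5)·(-2.5) + (1.5)·(1.5) + (1.5)·(1.5) + (1.5)·(1.5) + (0.5)·(0.5)) / 5 = 19.5/5 = 3.9
  S[X_1,X_2] = ((-2.5)·(2.8333) + (-2.5)·(-2.1667) + (1.5)·(1.8333) + (1.5)·(-1.1667) + (1.5)·(0.8333) + (0.5)·(-2.1667)) / 5 = -0.5/5 = -0.1
  S[X_2,X_2] = ((2.8333)·(2.8333) + (-2.1667)·(-2.1667) + (1.8333)·(1.8333) + (-1.1667)·(-1.1667) + (0.8333)·(0.8333) + (-2.1667)·(-2.1667)) / 5 = 22.8333/5 = 4.5667

S is symmetric (S[j,i] = S[i,j]). Assembling:

S = [[3.9, -0.1],
 [-0.1, 4.5667]]


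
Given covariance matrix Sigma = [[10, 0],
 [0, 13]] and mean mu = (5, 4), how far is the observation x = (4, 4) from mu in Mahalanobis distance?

Step 1 — centre the observation: (x - mu) = (-1, 0).

Step 2 — invert Sigma. det(Sigma) = 10·13 - (0)² = 130.
  Sigma^{-1} = (1/det) · [[d, -b], [-b, a]] = [[0.1, 0],
 [0, 0.0769]].

Step 3 — form the quadratic (x - mu)^T · Sigma^{-1} · (x - mu):
  Sigma^{-1} · (x - mu) = (-0.1, 0).
  (x - mu)^T · [Sigma^{-1} · (x - mu)] = (-1)·(-0.1) + (0)·(0) = 0.1.

Step 4 — take square root: d = √(0.1) ≈ 0.3162.

d(x, mu) = √(0.1) ≈ 0.3162


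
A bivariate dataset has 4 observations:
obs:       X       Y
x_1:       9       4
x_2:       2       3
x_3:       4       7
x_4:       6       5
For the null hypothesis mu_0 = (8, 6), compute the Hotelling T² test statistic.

Step 1 — sample mean vector:
  mean(X) = (9 + 2 + 4 + 6) / 4 = 21/4 = 5.25
  mean(Y) = (4 + 3 + 7 + 5) / 4 = 19/4 = 4.75
  x̄ = (5.25, 4.75),  deviation x̄ - mu_0 = (5.25, 4.75) - (8, 6) = (-2.75, -1.25).

Step 2 — sample covariance matrix, S[i,j] = (1/(n-1)) · Σ_k (x_{k,i} - mean_i) · (x_{k,j} - mean_j), divisor n-1 = 3:
  S[X,X] = ((3.75)·(3.75) + (-3.25)·(-3.25) + (-1.25)·(-1.25) + (0.75)·(0.75)) / 3 = 26.75/3 = 8.9167
  S[X,Y] = ((3.75)·(-0.75) + (-3.25)·(-1.75) + (-1.25)·(2.25) + (0.75)·(0.25)) / 3 = 0.25/3 = 0.0833
  S[Y,Y] = ((-0.75)·(-0.75) + (-1.75)·(-1.75) + (2.25)·(2.25) + (0.25)·(0.25)) / 3 = 8.75/3 = 2.9167
  S = [[8.9167, 0.0833],
 [0.0833, 2.9167]].

Step 3 — invert S. det(S) = 8.9167·2.9167 - (0.0833)² = 26.
  S^{-1} = (1/det) · [[d, -b], [-b, a]] = [[0.1122, -0.0032],
 [-0.0032, 0.3429]].

Step 4 — quadratic form (x̄ - mu_0)^T · S^{-1} · (x̄ - mu_0):
  S^{-1} · (x̄ - mu_0) = (-0.3045, -0.4199),
  (x̄ - mu_0)^T · [...] = (-2.75)·(-0.3045) + (-1.25)·(-0.4199) = 1.3622.

Step 5 — scale by n: T² = 4 · 1.3622 = 5.4487.

T² ≈ 5.4487


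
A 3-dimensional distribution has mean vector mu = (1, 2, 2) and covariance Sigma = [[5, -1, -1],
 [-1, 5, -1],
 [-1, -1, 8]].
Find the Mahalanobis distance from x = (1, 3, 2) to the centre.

Step 1 — centre the observation: (x - mu) = (0, 1, 0).

Step 2 — invert Sigma (cofactor / det for 3×3, or solve directly):
  Sigma^{-1} = [[0.2167, 0.05, 0.0333],
 [0.05, 0.2167, 0.0333],
 [0.0333, 0.0333, 0.1333]].

Step 3 — form the quadratic (x - mu)^T · Sigma^{-1} · (x - mu):
  Sigma^{-1} · (x - mu) = (0.05, 0.2167, 0.0333).
  (x - mu)^T · [Sigma^{-1} · (x - mu)] = (0)·(0.05) + (1)·(0.2167) + (0)·(0.0333) = 0.2167.

Step 4 — take square root: d = √(0.2167) ≈ 0.4655.

d(x, mu) = √(0.2167) ≈ 0.4655


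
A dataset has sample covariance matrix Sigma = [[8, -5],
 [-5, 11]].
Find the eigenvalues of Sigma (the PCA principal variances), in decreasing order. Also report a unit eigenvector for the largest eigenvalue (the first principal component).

Step 1 — characteristic polynomial of 2×2 Sigma:
  det(Sigma - λI) = λ² - trace · λ + det = 0.
  trace = 8 + 11 = 19, det = 8·11 - (-5)² = 63.
Step 2 — discriminant:
  Δ = trace² - 4·det = 361 - 252 = 109.
Step 3 — eigenvalues:
  λ = (trace ± √Δ)/2 = (19 ± 10.4403)/2,
  λ_1 = 14.7202,  λ_2 = 4.2798.

Step 4 — unit eigenvector for λ_1: solve (Sigma - λ_1 I)v = 0. First row:
  (8 - 14.7202)·v_x + (-5)·v_y = 0, i.e. (-6.7202)·v_x + (-5)·v_y = 0,
  so v ∝ (b, λ_1 - a) = (-5, 6.7202); multiply by -1 so the first entry is positive: u = (5, -6.7202).
  ||u|| = √((5)² + (-6.7202)²) = √(70.1605) ≈ 8.3762,
  v_1 = u/||u|| ≈ (0.5969, -0.8023) (||v_1|| = 1).

λ_1 = 14.7202,  λ_2 = 4.2798;  v_1 ≈ (0.5969, -0.8023)


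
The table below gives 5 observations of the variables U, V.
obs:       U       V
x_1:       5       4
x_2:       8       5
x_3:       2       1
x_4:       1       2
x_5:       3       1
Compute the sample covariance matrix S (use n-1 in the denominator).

Step 1 — column means:
  mean(U) = (5 + 8 + 2 + 1 + 3) / 5 = 19/5 = 3.8
  mean(V) = (4 + 5 + 1 + 2 + 1) / 5 = 13/5 = 2.6

Step 2 — sample covariance S[i,j] = (1/(n-1)) · Σ_k (x_{k,i} - mean_i) · (x_{k,j} - mean_j), with n-1 = 4.
  S[U,U] = ((1.2)·(1.2) + (4.2)·(4.2) + (-1.8)·(-1.8) + (-2.8)·(-2.8) + (-0.8)·(-0.8)) / 4 = 30.8/4 = 7.7
  S[U,V] = ((1.2)·(1.4) + (4.2)·(2.4) + (-1.8)·(-1.6) + (-2.8)·(-0.6) + (-0.8)·(-1.6)) / 4 = 17.6/4 = 4.4
  S[V,V] = ((1.4)·(1.4) + (2.4)·(2.4) + (-1.6)·(-1.6) + (-0.6)·(-0.6) + (-1.6)·(-1.6)) / 4 = 13.2/4 = 3.3

S is symmetric (S[j,i] = S[i,j]). Assembling:

S = [[7.7, 4.4],
 [4.4, 3.3]]
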